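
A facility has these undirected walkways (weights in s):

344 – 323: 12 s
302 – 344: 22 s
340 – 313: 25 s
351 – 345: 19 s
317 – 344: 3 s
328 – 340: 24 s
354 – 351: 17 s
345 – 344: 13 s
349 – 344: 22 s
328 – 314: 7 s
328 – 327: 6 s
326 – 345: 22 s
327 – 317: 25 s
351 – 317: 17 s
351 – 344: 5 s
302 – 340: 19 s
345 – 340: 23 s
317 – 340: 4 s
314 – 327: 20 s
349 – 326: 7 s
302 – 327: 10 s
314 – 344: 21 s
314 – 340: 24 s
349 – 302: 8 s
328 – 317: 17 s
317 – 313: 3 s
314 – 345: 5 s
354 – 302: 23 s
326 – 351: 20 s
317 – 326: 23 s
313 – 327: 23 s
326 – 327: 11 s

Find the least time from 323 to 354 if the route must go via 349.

Shortest 323→349: 323–344–349 = 34
Best 349 to 354: 349–302–354 costing 31
Total via 349: 34 + 31 = 65 s.

65 s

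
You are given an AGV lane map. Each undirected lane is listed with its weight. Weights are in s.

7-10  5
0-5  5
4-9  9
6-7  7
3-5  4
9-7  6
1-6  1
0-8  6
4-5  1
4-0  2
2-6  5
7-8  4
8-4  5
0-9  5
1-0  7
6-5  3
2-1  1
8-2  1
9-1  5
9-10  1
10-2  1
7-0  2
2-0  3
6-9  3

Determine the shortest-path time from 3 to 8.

Enumerating some paths:
3–5–4–0–2–8: 4+1+2+3+1 = 11
3–5–6–2–8: 4+3+5+1 = 13
3–5–4–8: 4+1+5 = 10
The minimum is 10 s via 3–5–4–8.

10 s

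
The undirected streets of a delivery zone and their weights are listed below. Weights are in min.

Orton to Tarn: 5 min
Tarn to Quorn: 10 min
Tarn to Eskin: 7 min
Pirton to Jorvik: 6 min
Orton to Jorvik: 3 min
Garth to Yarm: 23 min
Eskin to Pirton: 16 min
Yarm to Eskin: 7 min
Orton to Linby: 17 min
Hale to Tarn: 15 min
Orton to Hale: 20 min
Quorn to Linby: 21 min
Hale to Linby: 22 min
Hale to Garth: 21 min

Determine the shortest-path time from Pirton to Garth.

46 min

Enumerating some paths:
Pirton–Jorvik–Orton–Hale–Garth: 6+3+20+21 = 50
Pirton–Eskin–Yarm–Garth: 16+7+23 = 46
Cheapest is Pirton–Eskin–Yarm–Garth at 46 min.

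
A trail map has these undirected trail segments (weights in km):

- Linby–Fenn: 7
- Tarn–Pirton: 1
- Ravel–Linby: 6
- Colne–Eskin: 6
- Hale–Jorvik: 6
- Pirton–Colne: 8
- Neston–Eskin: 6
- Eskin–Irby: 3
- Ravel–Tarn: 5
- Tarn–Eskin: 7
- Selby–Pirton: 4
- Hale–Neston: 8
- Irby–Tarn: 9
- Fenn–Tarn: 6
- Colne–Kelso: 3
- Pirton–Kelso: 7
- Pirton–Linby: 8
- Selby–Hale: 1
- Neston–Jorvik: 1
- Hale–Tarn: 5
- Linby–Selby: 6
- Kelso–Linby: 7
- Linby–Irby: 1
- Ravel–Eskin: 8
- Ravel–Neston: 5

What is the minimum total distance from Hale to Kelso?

12 km

Running Dijkstra from Hale:
Hale: 0
Selby: 1  (via Hale)
Tarn: 5  (via Hale)
Pirton: 5  (via Selby)
Jorvik: 6  (via Hale)
Linby: 7  (via Selby)
Neston: 7  (via Jorvik)
Irby: 8  (via Linby)
Ravel: 10  (via Tarn)
Fenn: 11  (via Tarn)
Eskin: 11  (via Irby)
Kelso: 12  (via Pirton)
Shortest route: Hale → Selby → Pirton → Kelso = 12 km.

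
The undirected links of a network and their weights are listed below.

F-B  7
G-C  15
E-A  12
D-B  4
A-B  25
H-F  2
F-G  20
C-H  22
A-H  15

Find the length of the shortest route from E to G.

Settle nodes by increasing distance from E:
E: 0
A: 12  (via E)
H: 27  (via A)
F: 29  (via H)
B: 36  (via F)
D: 40  (via B)
C: 49  (via H)
G: 49  (via F)
Shortest route: E–A–H–F–G = 49.

49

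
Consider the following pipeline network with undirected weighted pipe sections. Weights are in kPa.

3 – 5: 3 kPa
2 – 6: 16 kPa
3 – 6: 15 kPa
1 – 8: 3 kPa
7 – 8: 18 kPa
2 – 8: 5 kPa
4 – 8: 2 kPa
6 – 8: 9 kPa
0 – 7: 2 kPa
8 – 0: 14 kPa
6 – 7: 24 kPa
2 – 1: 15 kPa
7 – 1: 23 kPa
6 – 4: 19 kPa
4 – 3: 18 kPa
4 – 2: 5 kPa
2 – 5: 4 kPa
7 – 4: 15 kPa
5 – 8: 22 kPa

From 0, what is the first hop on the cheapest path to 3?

8

Compare a few routes:
0 → 8 → 4 → 2 → 5 → 3: 14+2+5+4+3 = 28
0 → 8 → 2 → 5 → 3: 14+5+4+3 = 26
0 → 7 → 4 → 2 → 5 → 3: 2+15+5+4+3 = 29
Cheapest is 0 → 8 → 2 → 5 → 3 at 26 kPa.
So from 0 the first move is to 8.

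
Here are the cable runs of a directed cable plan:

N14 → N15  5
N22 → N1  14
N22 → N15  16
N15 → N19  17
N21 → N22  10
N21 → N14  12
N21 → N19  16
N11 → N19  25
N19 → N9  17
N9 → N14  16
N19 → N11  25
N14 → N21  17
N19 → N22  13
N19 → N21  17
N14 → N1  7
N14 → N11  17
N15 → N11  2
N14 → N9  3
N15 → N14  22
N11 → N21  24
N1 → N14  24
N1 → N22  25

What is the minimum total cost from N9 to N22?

43

Shortest distances from N9:
N9: 0
N14: 16  (via N9)
N15: 21  (via N14)
N11: 23  (via N15)
N1: 23  (via N14)
N21: 33  (via N14)
N19: 38  (via N15)
N22: 43  (via N21)
Shortest route: N9–N14–N21–N22 = 43.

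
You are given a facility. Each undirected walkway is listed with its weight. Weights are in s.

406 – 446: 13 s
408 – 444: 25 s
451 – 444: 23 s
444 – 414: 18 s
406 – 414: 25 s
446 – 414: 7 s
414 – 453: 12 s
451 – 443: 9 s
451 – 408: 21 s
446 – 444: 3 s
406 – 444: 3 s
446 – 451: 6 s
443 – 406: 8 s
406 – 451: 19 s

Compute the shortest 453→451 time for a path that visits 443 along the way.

42 s

Best 453 to 443: 453–414–446–444–406–443 costing 33
Best 443 to 451: 443–451 costing 9
Total via 443: 33 + 9 = 42 s.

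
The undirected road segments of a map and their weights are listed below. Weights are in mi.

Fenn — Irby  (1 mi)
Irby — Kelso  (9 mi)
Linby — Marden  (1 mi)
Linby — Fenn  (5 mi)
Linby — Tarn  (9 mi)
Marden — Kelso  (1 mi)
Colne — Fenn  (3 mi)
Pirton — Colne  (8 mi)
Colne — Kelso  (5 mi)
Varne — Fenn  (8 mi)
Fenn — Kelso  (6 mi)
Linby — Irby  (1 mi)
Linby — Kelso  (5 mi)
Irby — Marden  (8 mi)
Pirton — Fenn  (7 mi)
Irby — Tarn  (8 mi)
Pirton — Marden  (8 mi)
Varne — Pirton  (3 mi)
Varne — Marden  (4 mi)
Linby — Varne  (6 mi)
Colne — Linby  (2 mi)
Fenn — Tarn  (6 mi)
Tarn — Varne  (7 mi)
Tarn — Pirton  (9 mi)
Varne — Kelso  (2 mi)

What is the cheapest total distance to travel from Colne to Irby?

3 mi

Enumerating some paths:
Colne - Linby - Irby: 2+1 = 3
Colne - Fenn - Irby: 3+1 = 4
The minimum is 3 mi via Colne - Linby - Irby.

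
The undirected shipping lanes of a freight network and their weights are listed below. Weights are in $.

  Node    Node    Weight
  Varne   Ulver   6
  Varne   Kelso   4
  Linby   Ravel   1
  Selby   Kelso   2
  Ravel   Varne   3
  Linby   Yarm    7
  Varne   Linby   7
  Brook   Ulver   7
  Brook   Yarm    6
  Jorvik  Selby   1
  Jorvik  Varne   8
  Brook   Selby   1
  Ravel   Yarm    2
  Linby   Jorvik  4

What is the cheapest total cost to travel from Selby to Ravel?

$6

Running Dijkstra from Selby:
Selby: 0
Jorvik: 1  (via Selby)
Brook: 1  (via Selby)
Kelso: 2  (via Selby)
Linby: 5  (via Jorvik)
Varne: 6  (via Kelso)
Ravel: 6  (via Linby)
Shortest route: Selby–Jorvik–Linby–Ravel = $6.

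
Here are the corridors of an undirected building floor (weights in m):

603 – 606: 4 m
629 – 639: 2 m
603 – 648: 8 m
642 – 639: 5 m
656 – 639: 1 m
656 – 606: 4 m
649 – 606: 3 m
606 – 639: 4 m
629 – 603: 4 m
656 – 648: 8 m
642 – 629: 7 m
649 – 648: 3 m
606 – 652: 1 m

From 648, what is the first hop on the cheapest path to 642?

Compare a few routes:
648–649–606–639–642: 3+3+4+5 = 15
648–649–606–656–639–642: 3+3+4+1+5 = 16
648–656–639–642: 8+1+5 = 14
Cheapest is 648–656–639–642 at 14 m.
So from 648 the first move is to 656.

656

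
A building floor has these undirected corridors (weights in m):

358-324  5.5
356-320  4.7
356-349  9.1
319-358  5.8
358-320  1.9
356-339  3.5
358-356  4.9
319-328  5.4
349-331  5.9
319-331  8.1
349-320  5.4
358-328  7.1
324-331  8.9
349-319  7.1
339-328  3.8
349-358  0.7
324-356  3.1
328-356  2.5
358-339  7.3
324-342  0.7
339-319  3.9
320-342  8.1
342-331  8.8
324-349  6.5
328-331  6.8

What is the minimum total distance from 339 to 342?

7.3 m

Running Dijkstra from 339:
339: 0
356: 3.5  (via 339)
328: 3.8  (via 339)
319: 3.9  (via 339)
324: 6.6  (via 356)
342: 7.3  (via 324)
Shortest route: 339 → 356 → 324 → 342 = 7.3 m.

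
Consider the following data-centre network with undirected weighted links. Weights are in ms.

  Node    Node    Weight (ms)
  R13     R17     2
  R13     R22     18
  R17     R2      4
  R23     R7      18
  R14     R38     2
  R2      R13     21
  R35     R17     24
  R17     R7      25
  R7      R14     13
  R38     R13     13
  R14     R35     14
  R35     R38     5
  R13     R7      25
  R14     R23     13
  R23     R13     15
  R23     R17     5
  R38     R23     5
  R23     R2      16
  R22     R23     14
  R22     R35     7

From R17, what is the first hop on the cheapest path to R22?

R23

Candidate routes:
R17–R23–R22: 5+14 = 19
R17–R23–R38–R35–R22: 5+5+5+7 = 22
R17–R13–R22: 2+18 = 20
R17–R13–R38–R35–R22: 2+13+5+7 = 27
Cheapest is R17–R23–R22 at 19 ms.
So from R17 the first move is to R23.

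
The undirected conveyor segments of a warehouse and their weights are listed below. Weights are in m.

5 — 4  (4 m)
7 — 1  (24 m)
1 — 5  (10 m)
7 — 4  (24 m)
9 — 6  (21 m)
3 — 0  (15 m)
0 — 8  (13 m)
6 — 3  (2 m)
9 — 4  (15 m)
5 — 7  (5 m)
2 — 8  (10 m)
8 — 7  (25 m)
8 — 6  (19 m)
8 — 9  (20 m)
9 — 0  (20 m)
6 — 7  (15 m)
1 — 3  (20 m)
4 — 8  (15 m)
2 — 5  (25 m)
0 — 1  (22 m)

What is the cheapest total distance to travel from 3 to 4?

26 m

Enumerating some paths:
3 - 6 - 7 - 5 - 4: 2+15+5+4 = 26
3 - 1 - 5 - 4: 20+10+4 = 34
3 - 6 - 9 - 4: 2+21+15 = 38
3 - 6 - 8 - 4: 2+19+15 = 36
Cheapest is 3 - 6 - 7 - 5 - 4 at 26 m.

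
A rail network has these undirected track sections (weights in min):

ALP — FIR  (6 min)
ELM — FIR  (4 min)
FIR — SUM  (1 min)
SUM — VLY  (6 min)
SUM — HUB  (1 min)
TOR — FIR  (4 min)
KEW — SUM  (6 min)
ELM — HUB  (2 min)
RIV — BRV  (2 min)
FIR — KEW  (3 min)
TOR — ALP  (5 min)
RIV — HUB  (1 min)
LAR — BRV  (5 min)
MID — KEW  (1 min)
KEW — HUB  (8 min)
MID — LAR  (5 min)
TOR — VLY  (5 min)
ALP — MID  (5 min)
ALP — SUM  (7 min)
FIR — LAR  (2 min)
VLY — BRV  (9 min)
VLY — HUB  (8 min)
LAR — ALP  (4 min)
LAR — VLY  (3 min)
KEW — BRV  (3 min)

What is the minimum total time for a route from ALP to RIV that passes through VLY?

Best ALP to VLY: ALP → LAR → VLY costing 7
Best VLY to RIV: VLY → SUM → HUB → RIV costing 8
Total via VLY: 7 + 8 = 15 min.

15 min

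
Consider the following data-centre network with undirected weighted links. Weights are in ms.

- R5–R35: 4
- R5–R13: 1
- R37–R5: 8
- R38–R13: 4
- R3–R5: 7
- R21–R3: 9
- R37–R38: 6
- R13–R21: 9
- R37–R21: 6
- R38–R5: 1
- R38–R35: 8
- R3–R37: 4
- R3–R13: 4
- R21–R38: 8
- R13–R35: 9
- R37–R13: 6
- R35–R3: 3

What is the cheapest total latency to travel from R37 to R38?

6 ms

Settle nodes by increasing distance from R37:
R37: 0
R3: 4  (via R37)
R21: 6  (via R37)
R13: 6  (via R37)
R38: 6  (via R37)
Shortest route: R37–R38 = 6 ms.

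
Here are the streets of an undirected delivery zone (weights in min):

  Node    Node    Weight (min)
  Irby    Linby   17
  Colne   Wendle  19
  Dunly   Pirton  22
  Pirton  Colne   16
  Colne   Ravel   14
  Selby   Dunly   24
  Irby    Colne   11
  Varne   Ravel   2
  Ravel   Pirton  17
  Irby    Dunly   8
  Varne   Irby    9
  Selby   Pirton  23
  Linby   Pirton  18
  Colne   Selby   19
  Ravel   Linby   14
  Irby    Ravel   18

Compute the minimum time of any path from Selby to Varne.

35 min

Candidate routes:
Selby–Colne–Irby–Varne: 19+11+9 = 39
Selby–Dunly–Irby–Varne: 24+8+9 = 41
Selby–Colne–Ravel–Varne: 19+14+2 = 35
Cheapest is Selby–Colne–Ravel–Varne at 35 min.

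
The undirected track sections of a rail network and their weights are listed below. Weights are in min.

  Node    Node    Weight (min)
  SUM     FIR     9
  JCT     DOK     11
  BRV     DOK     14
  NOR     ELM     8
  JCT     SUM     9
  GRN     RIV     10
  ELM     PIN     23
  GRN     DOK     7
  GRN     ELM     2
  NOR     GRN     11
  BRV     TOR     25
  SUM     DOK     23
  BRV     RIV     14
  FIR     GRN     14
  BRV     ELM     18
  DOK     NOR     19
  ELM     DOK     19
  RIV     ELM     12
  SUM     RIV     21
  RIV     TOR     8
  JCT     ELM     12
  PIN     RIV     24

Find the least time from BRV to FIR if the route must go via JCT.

43 min

Shortest BRV→JCT: BRV–DOK–JCT = 25
Best JCT to FIR: JCT–SUM–FIR costing 18
Total via JCT: 25 + 18 = 43 min.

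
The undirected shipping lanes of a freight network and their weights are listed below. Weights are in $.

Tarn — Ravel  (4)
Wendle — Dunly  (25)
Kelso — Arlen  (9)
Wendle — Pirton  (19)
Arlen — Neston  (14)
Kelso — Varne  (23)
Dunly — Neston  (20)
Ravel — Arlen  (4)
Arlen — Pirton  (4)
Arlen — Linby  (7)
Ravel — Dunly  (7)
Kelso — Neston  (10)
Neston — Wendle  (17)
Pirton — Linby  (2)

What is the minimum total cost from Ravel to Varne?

$36

Compare a few routes:
Ravel → Dunly → Neston → Kelso → Varne: 7+20+10+23 = 60
Ravel → Arlen → Neston → Kelso → Varne: 4+14+10+23 = 51
Ravel → Arlen → Kelso → Varne: 4+9+23 = 36
Cheapest is Ravel → Arlen → Kelso → Varne at $36.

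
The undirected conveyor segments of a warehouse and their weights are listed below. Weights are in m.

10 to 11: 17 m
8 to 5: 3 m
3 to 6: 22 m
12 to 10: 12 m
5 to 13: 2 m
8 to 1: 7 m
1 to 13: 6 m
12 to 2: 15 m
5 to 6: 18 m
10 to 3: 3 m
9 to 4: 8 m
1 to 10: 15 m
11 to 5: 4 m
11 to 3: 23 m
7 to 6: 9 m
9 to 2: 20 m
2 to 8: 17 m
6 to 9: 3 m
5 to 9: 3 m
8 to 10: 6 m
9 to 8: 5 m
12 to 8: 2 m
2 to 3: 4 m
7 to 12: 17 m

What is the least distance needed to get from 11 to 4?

15 m

Settle nodes by increasing distance from 11:
11: 0
5: 4  (via 11)
13: 6  (via 5)
8: 7  (via 5)
9: 7  (via 5)
12: 9  (via 8)
6: 10  (via 9)
1: 12  (via 13)
10: 13  (via 8)
4: 15  (via 9)
Shortest route: 11 → 5 → 9 → 4 = 15 m.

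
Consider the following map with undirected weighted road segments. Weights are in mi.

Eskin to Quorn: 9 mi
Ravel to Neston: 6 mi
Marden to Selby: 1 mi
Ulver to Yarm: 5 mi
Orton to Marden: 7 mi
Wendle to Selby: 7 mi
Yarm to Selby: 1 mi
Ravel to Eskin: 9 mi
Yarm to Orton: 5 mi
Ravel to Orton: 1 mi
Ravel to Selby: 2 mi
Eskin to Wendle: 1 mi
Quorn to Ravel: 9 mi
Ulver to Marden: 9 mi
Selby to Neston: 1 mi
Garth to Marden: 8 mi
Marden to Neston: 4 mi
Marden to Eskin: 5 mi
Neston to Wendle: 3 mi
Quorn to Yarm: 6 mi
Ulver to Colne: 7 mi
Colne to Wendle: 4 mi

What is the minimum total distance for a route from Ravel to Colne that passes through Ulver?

15 mi

Shortest Ravel→Ulver: Ravel → Selby → Yarm → Ulver = 8
Best Ulver to Colne: Ulver → Colne costing 7
Total via Ulver: 8 + 7 = 15 mi.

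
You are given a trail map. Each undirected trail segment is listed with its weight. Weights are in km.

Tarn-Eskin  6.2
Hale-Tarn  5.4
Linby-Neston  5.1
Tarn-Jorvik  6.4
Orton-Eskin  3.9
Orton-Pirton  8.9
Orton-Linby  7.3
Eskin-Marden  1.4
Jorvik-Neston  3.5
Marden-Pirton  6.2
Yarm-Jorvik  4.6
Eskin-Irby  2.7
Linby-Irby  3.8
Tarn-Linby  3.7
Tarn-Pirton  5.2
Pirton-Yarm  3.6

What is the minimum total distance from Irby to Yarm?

13.9 km

Settle nodes by increasing distance from Irby:
Irby: 0
Eskin: 2.7  (via Irby)
Linby: 3.8  (via Irby)
Marden: 4.1  (via Eskin)
Orton: 6.6  (via Eskin)
Tarn: 7.5  (via Linby)
Neston: 8.9  (via Linby)
Pirton: 10.3  (via Marden)
Jorvik: 12.4  (via Neston)
Hale: 12.9  (via Tarn)
Yarm: 13.9  (via Pirton)
Shortest route: Irby → Eskin → Marden → Pirton → Yarm = 13.9 km.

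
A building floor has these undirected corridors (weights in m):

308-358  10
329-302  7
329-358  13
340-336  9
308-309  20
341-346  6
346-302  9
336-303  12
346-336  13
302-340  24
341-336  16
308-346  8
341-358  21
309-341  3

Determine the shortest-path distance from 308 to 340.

Running Dijkstra from 308:
308: 0
346: 8  (via 308)
358: 10  (via 308)
341: 14  (via 346)
302: 17  (via 346)
309: 17  (via 341)
336: 21  (via 346)
329: 23  (via 358)
340: 30  (via 336)
Shortest route: 308 → 346 → 336 → 340 = 30 m.

30 m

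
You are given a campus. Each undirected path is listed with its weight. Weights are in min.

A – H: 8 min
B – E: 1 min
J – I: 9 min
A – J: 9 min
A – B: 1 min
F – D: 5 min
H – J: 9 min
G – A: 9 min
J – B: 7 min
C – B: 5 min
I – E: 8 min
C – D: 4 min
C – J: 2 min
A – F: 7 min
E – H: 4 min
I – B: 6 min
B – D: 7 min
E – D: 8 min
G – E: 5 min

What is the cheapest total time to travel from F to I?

14 min

Settle nodes by increasing distance from F:
F: 0
D: 5  (via F)
A: 7  (via F)
B: 8  (via A)
C: 9  (via D)
E: 9  (via B)
J: 11  (via C)
H: 13  (via E)
G: 14  (via E)
I: 14  (via B)
Shortest route: F → A → B → I = 14 min.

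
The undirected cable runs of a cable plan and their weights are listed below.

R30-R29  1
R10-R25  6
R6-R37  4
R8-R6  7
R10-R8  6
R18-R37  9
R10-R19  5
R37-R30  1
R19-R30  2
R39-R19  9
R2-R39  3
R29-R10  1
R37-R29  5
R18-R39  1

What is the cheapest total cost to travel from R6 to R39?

Enumerating some paths:
R6–R37–R30–R29–R10–R19–R39: 4+1+1+1+5+9 = 21
R6–R37–R18–R39: 4+9+1 = 14
R6–R37–R30–R19–R39: 4+1+2+9 = 16
The minimum is 14 via R6–R37–R18–R39.

14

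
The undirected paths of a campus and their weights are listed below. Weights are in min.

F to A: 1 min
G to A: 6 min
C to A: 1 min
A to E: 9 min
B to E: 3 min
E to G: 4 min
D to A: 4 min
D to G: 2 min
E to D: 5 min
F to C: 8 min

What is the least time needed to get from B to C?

13 min

Enumerating some paths:
B → E → G → D → A → C: 3+4+2+4+1 = 14
B → E → A → C: 3+9+1 = 13
The minimum is 13 min via B → E → A → C.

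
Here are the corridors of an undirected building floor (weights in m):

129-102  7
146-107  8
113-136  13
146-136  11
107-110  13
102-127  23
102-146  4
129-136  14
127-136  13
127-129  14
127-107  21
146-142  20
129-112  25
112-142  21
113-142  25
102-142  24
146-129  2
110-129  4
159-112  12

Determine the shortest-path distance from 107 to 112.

35 m

Compare a few routes:
107–146–102–129–112: 8+4+7+25 = 44
107–146–129–112: 8+2+25 = 35
107–110–129–112: 13+4+25 = 42
107–146–142–112: 8+20+21 = 49
The minimum is 35 m via 107–146–129–112.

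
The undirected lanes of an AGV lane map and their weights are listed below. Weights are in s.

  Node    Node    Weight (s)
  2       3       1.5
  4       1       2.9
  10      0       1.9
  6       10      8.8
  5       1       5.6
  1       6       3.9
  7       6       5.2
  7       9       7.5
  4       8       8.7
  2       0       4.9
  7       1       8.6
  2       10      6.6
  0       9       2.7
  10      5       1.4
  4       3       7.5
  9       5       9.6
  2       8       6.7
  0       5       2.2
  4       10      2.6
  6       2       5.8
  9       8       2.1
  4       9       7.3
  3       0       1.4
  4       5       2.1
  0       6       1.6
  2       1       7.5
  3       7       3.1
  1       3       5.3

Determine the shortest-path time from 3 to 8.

6.2 s

Compare a few routes:
3–2–8: 1.5+6.7 = 8.2
3–2–0–9–8: 1.5+4.9+2.7+2.1 = 11.2
3–7–9–8: 3.1+7.5+2.1 = 12.7
3–0–9–8: 1.4+2.7+2.1 = 6.2
The minimum is 6.2 s via 3–0–9–8.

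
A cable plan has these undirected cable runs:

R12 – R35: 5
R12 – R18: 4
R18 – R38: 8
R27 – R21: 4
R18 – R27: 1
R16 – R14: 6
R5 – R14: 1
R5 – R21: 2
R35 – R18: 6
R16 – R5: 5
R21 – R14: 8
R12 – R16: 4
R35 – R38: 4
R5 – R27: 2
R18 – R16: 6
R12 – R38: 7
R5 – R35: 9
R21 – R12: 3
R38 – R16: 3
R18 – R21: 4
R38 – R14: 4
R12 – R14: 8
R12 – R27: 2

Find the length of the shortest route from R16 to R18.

6

Enumerating some paths:
R16 - R18: 6 = 6
R16 - R12 - R27 - R18: 4+2+1 = 7
Cheapest is R16 - R18 at 6.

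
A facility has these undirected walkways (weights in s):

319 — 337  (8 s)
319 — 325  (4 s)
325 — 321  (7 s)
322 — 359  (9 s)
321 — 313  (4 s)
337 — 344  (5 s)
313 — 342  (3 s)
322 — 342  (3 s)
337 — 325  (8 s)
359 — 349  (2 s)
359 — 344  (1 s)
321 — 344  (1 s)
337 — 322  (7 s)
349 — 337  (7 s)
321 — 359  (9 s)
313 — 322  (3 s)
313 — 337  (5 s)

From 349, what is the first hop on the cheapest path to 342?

359

Candidate routes:
349 - 359 - 322 - 342: 2+9+3 = 14
349 - 359 - 344 - 321 - 313 - 342: 2+1+1+4+3 = 11
The minimum is 11 s via 349 - 359 - 344 - 321 - 313 - 342.
So from 349 the first move is to 359.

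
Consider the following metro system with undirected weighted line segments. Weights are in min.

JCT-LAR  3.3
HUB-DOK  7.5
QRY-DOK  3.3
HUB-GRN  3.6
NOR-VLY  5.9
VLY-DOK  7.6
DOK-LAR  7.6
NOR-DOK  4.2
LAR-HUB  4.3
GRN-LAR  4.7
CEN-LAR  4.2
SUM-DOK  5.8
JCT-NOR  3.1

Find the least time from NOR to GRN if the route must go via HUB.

14.3 min

Best NOR to HUB: NOR–JCT–LAR–HUB costing 10.7
Shortest HUB→GRN: HUB–GRN = 3.6
Total via HUB: 10.7 + 3.6 = 14.3 min.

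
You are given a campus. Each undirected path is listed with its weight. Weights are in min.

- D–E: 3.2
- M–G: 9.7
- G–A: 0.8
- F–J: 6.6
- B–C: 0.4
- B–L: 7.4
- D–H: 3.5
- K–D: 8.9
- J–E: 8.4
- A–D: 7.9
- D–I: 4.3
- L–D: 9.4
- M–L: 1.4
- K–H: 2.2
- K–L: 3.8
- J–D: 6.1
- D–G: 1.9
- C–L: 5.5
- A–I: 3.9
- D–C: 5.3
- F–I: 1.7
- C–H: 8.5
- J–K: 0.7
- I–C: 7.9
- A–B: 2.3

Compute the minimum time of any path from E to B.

Compare a few routes:
E → D → C → B: 3.2+5.3+0.4 = 8.9
E → D → G → A → B: 3.2+1.9+0.8+2.3 = 8.2
E → D → A → B: 3.2+7.9+2.3 = 13.4
Cheapest is E → D → G → A → B at 8.2 min.

8.2 min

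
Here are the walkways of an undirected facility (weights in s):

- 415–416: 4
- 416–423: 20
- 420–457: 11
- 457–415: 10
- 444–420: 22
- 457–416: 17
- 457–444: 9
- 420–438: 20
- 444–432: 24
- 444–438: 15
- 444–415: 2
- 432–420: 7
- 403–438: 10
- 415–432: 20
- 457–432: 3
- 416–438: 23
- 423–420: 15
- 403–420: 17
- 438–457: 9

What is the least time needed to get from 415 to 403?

Enumerating some paths:
415 → 457 → 438 → 403: 10+9+10 = 29
415 → 444 → 457 → 438 → 403: 2+9+9+10 = 30
415 → 416 → 438 → 403: 4+23+10 = 37
415 → 444 → 438 → 403: 2+15+10 = 27
Cheapest is 415 → 444 → 438 → 403 at 27 s.

27 s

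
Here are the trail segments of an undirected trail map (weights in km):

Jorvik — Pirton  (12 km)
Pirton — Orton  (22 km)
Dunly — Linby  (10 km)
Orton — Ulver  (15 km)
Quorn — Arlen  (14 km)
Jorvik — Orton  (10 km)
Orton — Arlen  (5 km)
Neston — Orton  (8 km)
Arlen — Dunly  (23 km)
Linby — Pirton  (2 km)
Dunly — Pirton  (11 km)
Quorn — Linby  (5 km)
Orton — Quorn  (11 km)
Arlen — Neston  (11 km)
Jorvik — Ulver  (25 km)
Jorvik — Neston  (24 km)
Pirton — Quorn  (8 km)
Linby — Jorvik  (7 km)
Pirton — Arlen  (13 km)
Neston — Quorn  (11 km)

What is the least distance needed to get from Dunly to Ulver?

Enumerating some paths:
Dunly–Linby–Jorvik–Ulver: 10+7+25 = 42
Dunly–Linby–Quorn–Orton–Ulver: 10+5+11+15 = 41
Cheapest is Dunly–Linby–Quorn–Orton–Ulver at 41 km.

41 km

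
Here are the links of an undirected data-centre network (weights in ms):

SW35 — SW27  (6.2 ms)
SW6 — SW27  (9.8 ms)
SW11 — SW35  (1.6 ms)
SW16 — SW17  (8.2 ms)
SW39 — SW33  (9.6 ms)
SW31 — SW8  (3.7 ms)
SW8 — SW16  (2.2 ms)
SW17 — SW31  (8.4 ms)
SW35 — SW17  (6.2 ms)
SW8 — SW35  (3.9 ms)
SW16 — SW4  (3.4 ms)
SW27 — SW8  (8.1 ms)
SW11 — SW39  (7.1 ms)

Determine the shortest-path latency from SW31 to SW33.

25.9 ms

Settle nodes by increasing distance from SW31:
SW31: 0
SW8: 3.7  (via SW31)
SW16: 5.9  (via SW8)
SW35: 7.6  (via SW8)
SW17: 8.4  (via SW31)
SW11: 9.2  (via SW35)
SW4: 9.3  (via SW16)
SW27: 11.8  (via SW8)
SW39: 16.3  (via SW11)
SW6: 21.6  (via SW27)
SW33: 25.9  (via SW39)
Shortest route: SW31–SW8–SW35–SW11–SW39–SW33 = 25.9 ms.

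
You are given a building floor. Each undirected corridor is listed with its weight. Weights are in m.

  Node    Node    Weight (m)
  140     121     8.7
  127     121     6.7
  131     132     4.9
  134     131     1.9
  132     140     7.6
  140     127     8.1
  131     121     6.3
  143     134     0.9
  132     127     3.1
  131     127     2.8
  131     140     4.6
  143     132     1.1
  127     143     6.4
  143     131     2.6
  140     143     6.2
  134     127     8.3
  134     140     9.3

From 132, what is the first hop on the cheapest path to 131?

Enumerating some paths:
132–143–131: 1.1+2.6 = 3.7
132–127–131: 3.1+2.8 = 5.9
132–143–134–131: 1.1+0.9+1.9 = 3.9
132–131: 4.9 = 4.9
Cheapest is 132–143–131 at 3.7 m.
So from 132 the first move is to 143.

143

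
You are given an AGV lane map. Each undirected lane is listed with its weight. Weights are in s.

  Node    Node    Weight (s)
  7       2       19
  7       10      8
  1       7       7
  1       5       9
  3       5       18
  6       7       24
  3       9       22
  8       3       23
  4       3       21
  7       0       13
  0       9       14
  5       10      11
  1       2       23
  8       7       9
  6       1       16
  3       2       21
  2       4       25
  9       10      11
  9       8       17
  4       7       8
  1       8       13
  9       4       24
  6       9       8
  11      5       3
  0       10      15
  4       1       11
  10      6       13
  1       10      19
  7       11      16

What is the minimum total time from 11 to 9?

25 s

Enumerating some paths:
11 - 5 - 10 - 6 - 9: 3+11+13+8 = 35
11 - 5 - 1 - 6 - 9: 3+9+16+8 = 36
11 - 5 - 10 - 9: 3+11+11 = 25
11 - 7 - 10 - 9: 16+8+11 = 35
Cheapest is 11 - 5 - 10 - 9 at 25 s.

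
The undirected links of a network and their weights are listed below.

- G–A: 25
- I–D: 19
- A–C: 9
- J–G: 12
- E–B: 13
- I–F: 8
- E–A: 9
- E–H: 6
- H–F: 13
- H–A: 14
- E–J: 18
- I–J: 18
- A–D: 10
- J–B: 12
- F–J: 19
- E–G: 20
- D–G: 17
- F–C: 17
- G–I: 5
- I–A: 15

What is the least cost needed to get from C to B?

31

Running Dijkstra from C:
C: 0
A: 9  (via C)
F: 17  (via C)
E: 18  (via A)
D: 19  (via A)
H: 23  (via A)
I: 24  (via A)
G: 29  (via I)
B: 31  (via E)
Shortest route: C–A–E–B = 31.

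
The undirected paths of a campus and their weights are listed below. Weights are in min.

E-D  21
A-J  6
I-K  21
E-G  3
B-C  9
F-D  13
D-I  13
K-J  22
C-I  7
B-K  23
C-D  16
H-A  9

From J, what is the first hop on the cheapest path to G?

K

Candidate routes:
J → K → I → D → E → G: 22+21+13+21+3 = 80
J → K → I → C → D → E → G: 22+21+7+16+21+3 = 90
Cheapest is J → K → I → D → E → G at 80 min.
So from J the first move is to K.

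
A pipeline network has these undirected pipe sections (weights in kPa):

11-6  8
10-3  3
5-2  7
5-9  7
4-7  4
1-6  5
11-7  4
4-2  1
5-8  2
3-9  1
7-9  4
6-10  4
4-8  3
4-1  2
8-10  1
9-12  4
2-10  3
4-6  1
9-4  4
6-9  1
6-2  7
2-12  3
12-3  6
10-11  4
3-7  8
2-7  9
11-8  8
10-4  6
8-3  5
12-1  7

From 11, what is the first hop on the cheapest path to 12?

10

Compare a few routes:
11–7–9–12: 4+4+4 = 12
11–10–2–12: 4+3+3 = 10
The minimum is 10 kPa via 11–10–2–12.
So from 11 the first move is to 10.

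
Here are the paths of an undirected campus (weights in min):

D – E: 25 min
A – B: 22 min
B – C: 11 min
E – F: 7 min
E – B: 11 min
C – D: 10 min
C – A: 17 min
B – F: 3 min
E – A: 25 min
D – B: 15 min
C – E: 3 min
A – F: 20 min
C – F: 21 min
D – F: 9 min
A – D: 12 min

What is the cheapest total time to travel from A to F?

Shortest distances from A:
A: 0
D: 12  (via A)
C: 17  (via A)
E: 20  (via C)
F: 20  (via A)
Shortest route: A → F = 20 min.

20 min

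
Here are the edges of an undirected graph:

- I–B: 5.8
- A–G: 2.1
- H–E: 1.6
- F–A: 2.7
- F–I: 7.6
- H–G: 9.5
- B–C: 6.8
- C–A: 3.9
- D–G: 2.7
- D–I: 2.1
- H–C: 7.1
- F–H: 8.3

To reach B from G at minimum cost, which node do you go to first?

Compare a few routes:
G - D - I - B: 2.7+2.1+5.8 = 10.6
G - A - F - I - B: 2.1+2.7+7.6+5.8 = 18.2
G - A - C - B: 2.1+3.9+6.8 = 12.8
The minimum is 10.6 via G - D - I - B.
So from G the first move is to D.

D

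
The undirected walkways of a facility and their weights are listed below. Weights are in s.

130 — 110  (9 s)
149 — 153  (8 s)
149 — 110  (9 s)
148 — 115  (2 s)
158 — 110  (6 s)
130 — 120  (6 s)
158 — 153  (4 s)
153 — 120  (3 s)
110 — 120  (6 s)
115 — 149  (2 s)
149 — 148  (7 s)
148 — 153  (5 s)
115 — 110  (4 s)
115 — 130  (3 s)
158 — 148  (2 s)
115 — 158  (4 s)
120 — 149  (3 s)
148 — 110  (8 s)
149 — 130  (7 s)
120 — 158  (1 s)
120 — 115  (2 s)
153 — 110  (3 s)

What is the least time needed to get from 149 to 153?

6 s

Settle nodes by increasing distance from 149:
149: 0
115: 2  (via 149)
120: 3  (via 149)
158: 4  (via 120)
148: 4  (via 115)
130: 5  (via 115)
110: 6  (via 115)
153: 6  (via 120)
Shortest route: 149 → 120 → 153 = 6 s.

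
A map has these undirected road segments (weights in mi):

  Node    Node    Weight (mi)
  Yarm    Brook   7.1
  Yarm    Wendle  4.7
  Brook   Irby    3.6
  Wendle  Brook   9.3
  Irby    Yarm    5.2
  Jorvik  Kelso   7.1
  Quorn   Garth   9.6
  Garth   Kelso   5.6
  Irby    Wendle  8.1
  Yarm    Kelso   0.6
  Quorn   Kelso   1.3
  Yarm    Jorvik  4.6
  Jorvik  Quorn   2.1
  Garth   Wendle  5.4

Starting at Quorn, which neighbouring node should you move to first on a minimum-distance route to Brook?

Enumerating some paths:
Quorn - Kelso - Yarm - Brook: 1.3+0.6+7.1 = 9
Quorn - Kelso - Yarm - Irby - Brook: 1.3+0.6+5.2+3.6 = 10.7
The minimum is 9 mi via Quorn - Kelso - Yarm - Brook.
So from Quorn the first move is to Kelso.

Kelso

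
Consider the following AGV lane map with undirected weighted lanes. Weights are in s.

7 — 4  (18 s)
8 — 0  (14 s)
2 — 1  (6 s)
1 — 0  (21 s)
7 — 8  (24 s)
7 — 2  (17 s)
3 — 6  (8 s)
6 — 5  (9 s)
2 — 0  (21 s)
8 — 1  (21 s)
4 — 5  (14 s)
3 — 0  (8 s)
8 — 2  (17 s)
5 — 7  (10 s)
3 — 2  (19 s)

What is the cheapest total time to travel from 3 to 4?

31 s

Shortest distances from 3:
3: 0
0: 8  (via 3)
6: 8  (via 3)
5: 17  (via 6)
2: 19  (via 3)
8: 22  (via 0)
1: 25  (via 2)
7: 27  (via 5)
4: 31  (via 5)
Shortest route: 3–6–5–4 = 31 s.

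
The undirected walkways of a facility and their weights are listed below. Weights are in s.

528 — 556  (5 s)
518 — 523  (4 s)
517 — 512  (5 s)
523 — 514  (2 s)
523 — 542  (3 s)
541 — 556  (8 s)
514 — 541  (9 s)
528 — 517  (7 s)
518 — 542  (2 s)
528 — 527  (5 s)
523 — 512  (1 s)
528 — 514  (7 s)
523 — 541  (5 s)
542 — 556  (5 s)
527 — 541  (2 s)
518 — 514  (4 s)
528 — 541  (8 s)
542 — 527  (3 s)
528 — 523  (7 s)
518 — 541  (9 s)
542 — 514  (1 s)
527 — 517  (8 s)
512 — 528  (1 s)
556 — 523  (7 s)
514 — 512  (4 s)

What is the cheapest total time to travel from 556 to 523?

7 s

Settle nodes by increasing distance from 556:
556: 0
528: 5  (via 556)
542: 5  (via 556)
512: 6  (via 528)
514: 6  (via 542)
523: 7  (via 556)
Shortest route: 556–523 = 7 s.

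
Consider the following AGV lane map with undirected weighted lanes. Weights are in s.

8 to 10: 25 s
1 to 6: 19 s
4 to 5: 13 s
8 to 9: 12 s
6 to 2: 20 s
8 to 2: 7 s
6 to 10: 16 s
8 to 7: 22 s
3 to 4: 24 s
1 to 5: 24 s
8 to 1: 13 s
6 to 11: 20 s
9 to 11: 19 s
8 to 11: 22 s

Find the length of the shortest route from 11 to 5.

Candidate routes:
11–9–8–1–5: 19+12+13+24 = 68
11–6–1–5: 20+19+24 = 63
11–6–2–8–1–5: 20+20+7+13+24 = 84
11–8–1–5: 22+13+24 = 59
The minimum is 59 s via 11–8–1–5.

59 s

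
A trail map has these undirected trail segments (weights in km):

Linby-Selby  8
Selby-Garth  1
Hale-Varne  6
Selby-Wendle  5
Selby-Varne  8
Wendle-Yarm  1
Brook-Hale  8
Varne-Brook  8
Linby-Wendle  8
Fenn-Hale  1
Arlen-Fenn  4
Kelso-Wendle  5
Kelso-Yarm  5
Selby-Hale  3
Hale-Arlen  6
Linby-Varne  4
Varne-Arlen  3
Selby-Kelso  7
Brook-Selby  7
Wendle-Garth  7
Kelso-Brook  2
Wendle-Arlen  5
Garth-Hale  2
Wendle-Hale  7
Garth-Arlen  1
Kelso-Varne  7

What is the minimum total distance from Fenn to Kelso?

Candidate routes:
Fenn - Hale - Garth - Selby - Brook - Kelso: 1+2+1+7+2 = 13
Fenn - Hale - Wendle - Kelso: 1+7+5 = 13
Fenn - Hale - Selby - Brook - Kelso: 1+3+7+2 = 13
Fenn - Hale - Selby - Kelso: 1+3+7 = 11
Cheapest is Fenn - Hale - Selby - Kelso at 11 km.

11 km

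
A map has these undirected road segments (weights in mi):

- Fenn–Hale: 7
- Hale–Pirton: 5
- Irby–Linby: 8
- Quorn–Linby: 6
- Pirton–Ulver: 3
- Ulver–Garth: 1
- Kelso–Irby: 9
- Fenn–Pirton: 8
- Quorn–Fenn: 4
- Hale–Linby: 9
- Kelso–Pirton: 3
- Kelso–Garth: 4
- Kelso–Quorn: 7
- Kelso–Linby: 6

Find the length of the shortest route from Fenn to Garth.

Shortest distances from Fenn:
Fenn: 0
Quorn: 4  (via Fenn)
Hale: 7  (via Fenn)
Pirton: 8  (via Fenn)
Linby: 10  (via Quorn)
Ulver: 11  (via Pirton)
Kelso: 11  (via Quorn)
Garth: 12  (via Ulver)
Shortest route: Fenn → Pirton → Ulver → Garth = 12 mi.

12 mi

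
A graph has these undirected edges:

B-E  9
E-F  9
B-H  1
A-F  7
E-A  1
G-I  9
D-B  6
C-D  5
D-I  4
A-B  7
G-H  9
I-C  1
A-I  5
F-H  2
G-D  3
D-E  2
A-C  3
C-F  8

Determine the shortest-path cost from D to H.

Candidate routes:
D → E → B → H: 2+9+1 = 12
D → E → A → B → H: 2+1+7+1 = 11
D → B → H: 6+1 = 7
Cheapest is D → B → H at 7.

7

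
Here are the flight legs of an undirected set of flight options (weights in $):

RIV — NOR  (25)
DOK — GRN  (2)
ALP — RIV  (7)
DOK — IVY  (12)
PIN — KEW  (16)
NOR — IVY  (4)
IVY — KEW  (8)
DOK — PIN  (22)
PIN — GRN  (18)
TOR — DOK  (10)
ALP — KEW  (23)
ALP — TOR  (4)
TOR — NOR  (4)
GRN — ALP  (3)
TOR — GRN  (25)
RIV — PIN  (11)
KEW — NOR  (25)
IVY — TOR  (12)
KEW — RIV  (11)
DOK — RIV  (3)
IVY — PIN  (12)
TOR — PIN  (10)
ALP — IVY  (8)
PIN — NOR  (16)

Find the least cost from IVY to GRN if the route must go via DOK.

$14

Shortest IVY→DOK: IVY → DOK = 12
Shortest DOK→GRN: DOK → GRN = 2
Total via DOK: 12 + 2 = $14.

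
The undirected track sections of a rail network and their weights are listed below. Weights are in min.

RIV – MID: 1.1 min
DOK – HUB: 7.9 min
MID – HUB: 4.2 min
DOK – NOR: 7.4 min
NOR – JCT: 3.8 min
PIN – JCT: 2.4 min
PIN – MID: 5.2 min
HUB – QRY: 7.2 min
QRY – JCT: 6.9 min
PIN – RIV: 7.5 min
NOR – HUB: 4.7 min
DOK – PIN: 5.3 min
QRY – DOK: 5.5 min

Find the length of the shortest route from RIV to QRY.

12.5 min

Running Dijkstra from RIV:
RIV: 0
MID: 1.1  (via RIV)
HUB: 5.3  (via MID)
PIN: 6.3  (via MID)
JCT: 8.7  (via PIN)
NOR: 10  (via HUB)
DOK: 11.6  (via PIN)
QRY: 12.5  (via HUB)
Shortest route: RIV–MID–HUB–QRY = 12.5 min.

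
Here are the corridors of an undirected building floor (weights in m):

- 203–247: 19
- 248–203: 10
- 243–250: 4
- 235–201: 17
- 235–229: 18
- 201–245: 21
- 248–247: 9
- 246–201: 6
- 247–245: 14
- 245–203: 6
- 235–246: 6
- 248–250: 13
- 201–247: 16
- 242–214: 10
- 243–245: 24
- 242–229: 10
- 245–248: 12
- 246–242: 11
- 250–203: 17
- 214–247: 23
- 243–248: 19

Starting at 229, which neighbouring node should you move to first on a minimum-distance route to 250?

Enumerating some paths:
229 → 235 → 246 → 201 → 247 → 248 → 250: 18+6+6+16+9+13 = 68
229 → 242 → 246 → 201 → 245 → 203 → 250: 10+11+6+21+6+17 = 71
229 → 242 → 214 → 247 → 248 → 250: 10+10+23+9+13 = 65
The minimum is 65 m via 229 → 242 → 214 → 247 → 248 → 250.
So from 229 the first move is to 242.

242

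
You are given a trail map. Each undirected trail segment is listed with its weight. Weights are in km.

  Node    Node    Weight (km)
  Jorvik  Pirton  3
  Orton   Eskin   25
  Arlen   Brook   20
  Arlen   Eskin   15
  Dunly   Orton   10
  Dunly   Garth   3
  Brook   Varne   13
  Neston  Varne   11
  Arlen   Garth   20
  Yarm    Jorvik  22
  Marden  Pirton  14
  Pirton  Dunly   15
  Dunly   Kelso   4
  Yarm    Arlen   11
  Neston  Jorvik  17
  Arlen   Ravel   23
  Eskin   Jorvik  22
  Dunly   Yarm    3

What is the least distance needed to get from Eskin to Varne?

48 km

Settle nodes by increasing distance from Eskin:
Eskin: 0
Arlen: 15  (via Eskin)
Jorvik: 22  (via Eskin)
Orton: 25  (via Eskin)
Pirton: 25  (via Jorvik)
Yarm: 26  (via Arlen)
Dunly: 29  (via Yarm)
Garth: 32  (via Dunly)
Kelso: 33  (via Dunly)
Brook: 35  (via Arlen)
Ravel: 38  (via Arlen)
Neston: 39  (via Jorvik)
Marden: 39  (via Pirton)
Varne: 48  (via Brook)
Shortest route: Eskin–Arlen–Brook–Varne = 48 km.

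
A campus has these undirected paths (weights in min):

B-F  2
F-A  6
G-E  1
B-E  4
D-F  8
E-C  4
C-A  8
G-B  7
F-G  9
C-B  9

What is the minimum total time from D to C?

18 min

Shortest distances from D:
D: 0
F: 8  (via D)
B: 10  (via F)
A: 14  (via F)
E: 14  (via B)
G: 15  (via E)
C: 18  (via E)
Shortest route: D–F–B–E–C = 18 min.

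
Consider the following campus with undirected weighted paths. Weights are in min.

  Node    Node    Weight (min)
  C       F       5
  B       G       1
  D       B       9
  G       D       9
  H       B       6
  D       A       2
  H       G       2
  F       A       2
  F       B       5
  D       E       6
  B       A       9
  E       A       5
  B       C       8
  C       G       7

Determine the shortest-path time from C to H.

Running Dijkstra from C:
C: 0
F: 5  (via C)
A: 7  (via F)
G: 7  (via C)
B: 8  (via C)
D: 9  (via A)
H: 9  (via G)
Shortest route: C → G → H = 9 min.

9 min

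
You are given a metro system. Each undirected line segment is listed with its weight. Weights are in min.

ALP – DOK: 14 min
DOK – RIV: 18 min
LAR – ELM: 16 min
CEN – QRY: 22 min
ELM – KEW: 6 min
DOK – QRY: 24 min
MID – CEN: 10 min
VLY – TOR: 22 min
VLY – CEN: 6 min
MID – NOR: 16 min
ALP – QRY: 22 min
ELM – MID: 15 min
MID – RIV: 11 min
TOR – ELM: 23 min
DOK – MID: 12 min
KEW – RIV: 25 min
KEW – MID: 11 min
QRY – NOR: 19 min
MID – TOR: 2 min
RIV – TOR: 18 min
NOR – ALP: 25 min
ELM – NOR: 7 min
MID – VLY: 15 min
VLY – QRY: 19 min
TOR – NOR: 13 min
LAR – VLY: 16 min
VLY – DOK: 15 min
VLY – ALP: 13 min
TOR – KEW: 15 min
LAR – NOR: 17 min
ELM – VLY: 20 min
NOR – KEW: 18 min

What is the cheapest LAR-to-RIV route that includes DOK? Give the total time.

Shortest LAR→DOK: LAR–VLY–DOK = 31
Shortest DOK→RIV: DOK–RIV = 18
Total via DOK: 31 + 18 = 49 min.

49 min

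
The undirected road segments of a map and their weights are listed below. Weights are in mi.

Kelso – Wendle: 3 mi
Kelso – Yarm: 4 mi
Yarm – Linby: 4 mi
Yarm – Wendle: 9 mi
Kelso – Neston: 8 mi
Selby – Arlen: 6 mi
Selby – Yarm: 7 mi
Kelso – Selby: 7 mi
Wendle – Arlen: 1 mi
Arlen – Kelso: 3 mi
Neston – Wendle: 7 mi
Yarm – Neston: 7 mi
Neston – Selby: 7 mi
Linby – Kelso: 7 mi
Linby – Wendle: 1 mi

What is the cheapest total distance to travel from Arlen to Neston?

Enumerating some paths:
Arlen → Wendle → Kelso → Neston: 1+3+8 = 12
Arlen → Kelso → Wendle → Neston: 3+3+7 = 13
Arlen → Kelso → Neston: 3+8 = 11
Arlen → Wendle → Neston: 1+7 = 8
Cheapest is Arlen → Wendle → Neston at 8 mi.

8 mi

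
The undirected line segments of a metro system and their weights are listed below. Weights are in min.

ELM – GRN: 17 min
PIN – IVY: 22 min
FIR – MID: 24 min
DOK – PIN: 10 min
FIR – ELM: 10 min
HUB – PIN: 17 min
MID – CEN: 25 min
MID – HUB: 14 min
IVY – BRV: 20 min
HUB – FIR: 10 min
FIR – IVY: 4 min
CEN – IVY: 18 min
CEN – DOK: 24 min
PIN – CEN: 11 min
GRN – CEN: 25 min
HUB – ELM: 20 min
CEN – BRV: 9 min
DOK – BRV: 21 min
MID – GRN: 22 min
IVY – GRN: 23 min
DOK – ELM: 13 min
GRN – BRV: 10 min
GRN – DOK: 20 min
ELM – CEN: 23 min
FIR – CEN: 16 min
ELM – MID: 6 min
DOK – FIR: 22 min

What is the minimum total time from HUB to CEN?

26 min

Shortest distances from HUB:
HUB: 0
FIR: 10  (via HUB)
MID: 14  (via HUB)
IVY: 14  (via FIR)
PIN: 17  (via HUB)
ELM: 20  (via HUB)
CEN: 26  (via FIR)
Shortest route: HUB → FIR → CEN = 26 min.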